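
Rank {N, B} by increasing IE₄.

N < B

IE_4 is the cost of taking one more electron from the +3 cation: N³⁺ still has 2 valence electrons; B³⁺ is the bare [He] core.
Pulling an electron out of a noble-gas core costs far more than removing a remaining valence electron, so B sits at the high end of IE_4.
Tabulated IE_4 (kJ/mol): N 7475, B 25026.
Hence IE_4: N < B.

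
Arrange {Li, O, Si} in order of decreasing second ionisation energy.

Li, O, Si

After 1 electron has been removed, what remains? Li⁺ is the bare [He] core; O⁺ still has 5 valence electrons; Si⁺ still has 3 valence electrons.
Core electrons are held far more tightly than valence electrons, so Li tops the IE_2 order.
Valence configurations: O⁺ [He]2s²2p³, Si⁺ [Ne]3s²3p¹.
Approximate IE_2 values (kJ/mol): Li 7298, O 3388, Si 1577.
Hence IE_2: Si < O < Li.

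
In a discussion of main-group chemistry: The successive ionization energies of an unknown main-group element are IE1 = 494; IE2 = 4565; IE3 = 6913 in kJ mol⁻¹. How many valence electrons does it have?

Look for the largest jump between consecutive ionization energies: IE2/IE1 ≈ 9.2, far larger than any earlier ratio.
That jump marks the point where a core electron is being removed. So the atom has 1 valence electron.

1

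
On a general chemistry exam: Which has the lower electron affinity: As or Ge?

As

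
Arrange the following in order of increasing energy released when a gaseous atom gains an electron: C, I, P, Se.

P, C, Se, I

C is in period 2, group 14; P is in period 3, group 15; Se is in period 4, group 16; I is in period 5, group 17.
EA tends to increase across a period and decrease down a group, though the pattern is less regular than for IE or radius.
A diagonal step moves right (one effect) and down (the opposite effect) at once.
C > P: the two effects oppose for this pair; the down-group effect wins (122 vs 72 kJ/mol).
Se > C: period and group pull opposite ways; the across-period shift dominates (195 vs 122 kJ/mol).
I > Se: the two effects oppose for this pair; the across-period effect wins (295 vs 195 kJ/mol).
For reference (kJ/mol): C 122, P 72, Se 195, I 295.
So from lowest to highest: P < C < Se < I.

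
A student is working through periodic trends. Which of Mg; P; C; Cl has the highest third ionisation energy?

The third ionization energy removes an electron from the +2 ion. For each element: Mg²⁺ is the bare [Ne] core; P²⁺ still has 3 valence electrons; C²⁺ still has 2 valence electrons; Cl²⁺ still has 5 valence electrons.
Pulling an electron out of a noble-gas core costs far more than removing a remaining valence electron, so Mg sits at the high end of IE_3.
Valence configurations: P²⁺ [Ne]3s²3p¹, C²⁺ [He]2s², Cl²⁺ [Ne]3s²3p³.
Approximate IE_3 values (kJ/mol): Mg 7733, P 2914, C 4620, Cl 3822.
Hence IE_3: P < Cl < C < Mg.

Mg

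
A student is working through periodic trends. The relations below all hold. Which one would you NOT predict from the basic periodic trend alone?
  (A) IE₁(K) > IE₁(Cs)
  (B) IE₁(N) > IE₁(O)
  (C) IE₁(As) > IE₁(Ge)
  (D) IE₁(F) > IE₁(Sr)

The general trend: first ionisation energy increases across a period and decreases down a group.
(A) K (period 4, group 1) vs Cs (period 6, group 1): the stated order agrees with the simple trend.
(B) N (period 2, group 15) vs O (period 2, group 16): the stated order contradicts the simple trend.
(C) As (period 4, group 15) vs Ge (period 4, group 14): the stated order agrees with the simple trend.
(D) F (period 2, group 17) vs Sr (period 5, group 2): the stated order agrees with the simple trend.
The exception is (B): pairing an electron in O's 2p⁴ costs repulsion energy, so O ionizes more easily than half-filled N (2p³).

(B)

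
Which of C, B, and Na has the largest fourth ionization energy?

IE_4 is the cost of taking one more electron from the +3 cation: C³⁺ still has 1 valence electron; B³⁺ is the bare [He] core; Na³⁺ is already 2 electrons into the core.
Core electrons are held far more tightly than valence electrons, so Na and B top the IE_4 order.
Tabulated IE_4 (kJ/mol): C 6223, B 25026, Na 9543.
Overall IE_4 order: C < Na < B.

B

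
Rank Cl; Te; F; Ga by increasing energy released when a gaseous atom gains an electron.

Ga < Te < F < Cl

F is in period 2, group 17; Cl is in period 3, group 17; Ga is in period 4, group 13; Te is in period 5, group 16.
Atoms with high Z_eff and room in the valence shell (especially the halogens) have the most exothermic electron affinities.
These span different periods and groups, so the two trends combine.
Te > Ga: period and group pull opposite ways; the across-period shift dominates (190 vs 29 kJ/mol).
F > Te: relative to Te, both the across-period and down-group shifts push F's electron affinity up.
Cl > F: this pair runs against the simple trend — see the exception note.
Note the exception: Cl has a higher electron affinity than F, contrary to the simple trend — F's small 2p subshell makes the incoming electron feel strong e⁻–e⁻ repulsion, so Cl actually releases more energy on gaining an electron.
Approximate values (kJ/mol): F 328, Cl 349, Ga 29, Te 190.
So from lowest to highest: Ga < Te < F < Cl.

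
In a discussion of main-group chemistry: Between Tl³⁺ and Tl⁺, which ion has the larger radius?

Both ions have Z = 81 protons, but Tl³⁺ has lost more electrons, so its remaining electrons feel a larger effective nuclear charge per electron and are pulled in more tightly.
Higher positive charge → smaller ion, so Tl⁺ > Tl³⁺.

Tl⁺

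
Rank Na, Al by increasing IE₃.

IE_3 is the cost of taking one more electron from the +2 cation: Na²⁺ is already 1 electron into the core; Al²⁺ still has 1 valence electron.
Breaking into a closed-shell core is much more expensive than removing a leftover valence electron — Na has the largest IE_3 here.
The numbers (kJ/mol): Na 6910, Al 2745.
Putting it together, IE_3: Al < Na.

Al, Na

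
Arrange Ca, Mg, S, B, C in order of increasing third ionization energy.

S, B, C, Ca, Mg

Consider each +2 ion: Ca²⁺ is the bare [Ar] core; Mg²⁺ is the bare [Ne] core; S²⁺ still has 4 valence electrons; B²⁺ still has 1 valence electron; C²⁺ still has 2 valence electrons.
Core electrons are held far more tightly than valence electrons, so Ca and Mg top the IE_3 order.
Valence configurations: S²⁺ [Ne]3s²3p², B²⁺ [He]2s¹, C²⁺ [He]2s².
The numbers (kJ/mol): Ca 4912, Mg 7733, S 3357, B 3660, C 4620.
So the third ionization energies run S < B < C < Ca < Mg.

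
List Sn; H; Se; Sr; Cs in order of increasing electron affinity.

Atoms with high Z_eff and room in the valence shell (especially the halogens) have the most exothermic electron affinities.
Here both period and group differ, so the two effects have to be weighed against each other.
Cs > Sr: this pair runs against the simple trend — see the exception note.
H > Cs: H sits above Cs in group 1, so the down-group effect alone puts H higher.
Sn > H: the two effects oppose for this pair; the across-period effect wins (107 vs 73 kJ/mol).
Se > Sn: both effects reinforce here, so Se is clearly the higher of the two.
Note the exception: Cs has a higher electron affinity than Sr, contrary to the simple trend — adding an electron to Sr (ns²) has to open a new, higher-energy np subshell, which is unfavourable.
Tabulated electron affinity (kJ/mol): H 73, Se 195, Sr 5, Sn 107, Cs 46.
So from lowest to highest: Sr < Cs < H < Sn < Se.

Sr < Cs < H < Sn < Se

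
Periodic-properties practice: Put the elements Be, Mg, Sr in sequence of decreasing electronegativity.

Be is in period 2, group 2; Mg is in period 3, group 2; Sr is in period 5, group 2.
Electronegativity increases across a period and decreases down a group, tracking effective nuclear charge and atomic size.
All are in group 2, so electronegativity increases up the group.
So from highest to lowest: Be > Mg > Sr.

Be > Mg > Sr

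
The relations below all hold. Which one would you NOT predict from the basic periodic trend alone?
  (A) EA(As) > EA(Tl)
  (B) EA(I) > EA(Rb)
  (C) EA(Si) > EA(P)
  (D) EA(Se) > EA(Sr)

(C)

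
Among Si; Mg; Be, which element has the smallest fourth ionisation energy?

Si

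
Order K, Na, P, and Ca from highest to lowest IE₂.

The second ionization energy removes an electron from the +1 ion. For each element: K⁺ is the bare [Ar] core; Na⁺ is the bare [Ne] core; P⁺ still has 4 valence electrons; Ca⁺ still has 1 valence electron.
Core electrons are held far more tightly than valence electrons, so K and Na top the IE_2 order.
Valence configurations: P⁺ [Ne]3s²3p², Ca⁺ [Ar]4s¹.
The numbers (kJ/mol): K 3052, Na 4562, P 1907, Ca 1145.
Putting it together, IE_2: Ca < P < K < Na.

Na, K, P, Ca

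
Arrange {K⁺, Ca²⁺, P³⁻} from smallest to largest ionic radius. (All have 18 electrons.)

All of these have 18 electrons, so size is governed by nuclear charge alone: the more protons, the stronger the pull on the same electron cloud, and the smaller the ion.
Nuclear charges: Ca²⁺ (Z=20), K⁺ (Z=19), P³⁻ (Z=15).
Smallest to largest: Ca²⁺ < K⁺ < P³⁻.

Ca²⁺, K⁺, P³⁻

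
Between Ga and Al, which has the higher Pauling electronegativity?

Al is in period 3, group 13; Ga is in period 4, group 13.
Atoms toward the upper right of the periodic table pull bonding electrons most strongly.
All are in group 13; the group trend (electronegativity increases up the group) applies, with the exception below.
Note the exception: Ga has a higher electronegativity than Al, contrary to the simple trend — poor shielding by filled d (and f) subshells raises the heavier element's effective nuclear charge more than the simple down-group trend predicts.
For reference (Pauling): Al 1.61, Ga 1.81.
So Ga has the higher Pauling electronegativity (Ga > Al).

Ga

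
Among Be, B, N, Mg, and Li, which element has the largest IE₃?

Be

IE_3 is the cost of taking one more electron from the +2 cation: Be²⁺ is the bare [He] core; B²⁺ still has 1 valence electron; N²⁺ still has 3 valence electrons; Mg²⁺ is the bare [Ne] core; Li²⁺ is already 1 electron into the core.
Pulling an electron out of a noble-gas core costs far more than removing a remaining valence electron, so Mg, Li and Be sit at the high end of IE_3.
Valence configurations: B²⁺ [He]2s¹, N²⁺ [He]2s²2p¹.
The numbers (kJ/mol): Be 14849, B 3660, N 4578, Mg 7733, Li 11815.
Hence IE_3: B < N < Mg < Li < Be.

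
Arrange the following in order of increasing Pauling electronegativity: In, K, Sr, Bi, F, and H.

K < Sr < In < Bi < H < F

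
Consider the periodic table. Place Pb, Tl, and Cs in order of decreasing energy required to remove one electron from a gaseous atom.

Cs is in period 6, group 1; Tl is in period 6, group 13; Pb is in period 6, group 14.
Across a period the outer electron is held more tightly (higher IE₁); down a group it sits in a higher shell, more shielded, and comes off more easily.
All lie in period 6, so first ionization energy increases left to right.
So from highest to lowest: Pb > Tl > Cs.

Pb > Tl > Cs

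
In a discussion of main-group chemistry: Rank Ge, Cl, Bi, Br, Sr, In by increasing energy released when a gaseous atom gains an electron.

Electron affinity generally becomes more exothermic across a period toward the halogens and less exothermic down a group.
These span different periods and groups, so the two trends combine.
In > Sr: both are in period 5; the period trend gives In the larger value.
Bi > In: period and group pull opposite ways; the across-period shift dominates (91 vs 29 kJ/mol).
Ge > Bi: period and group pull opposite ways; the down-group shift dominates (119 vs 91 kJ/mol).
Br > Ge: Br lies to the right of Ge in period 4, so the across-period effect alone puts Br higher.
Cl > Br: Cl sits above Br in group 17, so the down-group effect alone puts Cl higher.
For reference (kJ/mol): Cl 349, Ge 119, Br 325, Sr 5, In 29, Bi 91.
So from lowest to highest: Sr < In < Bi < Ge < Br < Cl.

Sr < In < Bi < Ge < Br < Cl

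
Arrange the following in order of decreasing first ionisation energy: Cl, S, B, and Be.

Be is in period 2, group 2; B is in period 2, group 13; S is in period 3, group 16; Cl is in period 3, group 17.
First ionization energy rises across a period (greater Z_eff holds electrons more tightly) and falls down a group (valence electrons are farther from the nucleus).
These span different periods and groups, so the two trends combine.
Be > B: this pair runs against the simple trend — see the exception note.
S > Be: the two effects oppose for this pair; the across-period effect wins (1000 vs 900 kJ/mol).
Cl > S: both are in period 3; the period trend gives Cl the larger value.
Note the exception: Be has a higher first ionization energy than B, contrary to the simple trend — removing B's lone 2p electron is easier than breaking Be's filled 2s².
Tabulated first ionization energy (kJ/mol): Be 900, B 801, S 1000, Cl 1251.
So from highest to lowest: Cl > S > Be > B.

Cl, S, Be, B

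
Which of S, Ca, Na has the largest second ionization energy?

After 1 electron has been removed, what remains? S⁺ still has 5 valence electrons; Ca⁺ still has 1 valence electron; Na⁺ is the bare [Ne] core.
Core electrons are held far more tightly than valence electrons, so Na tops the IE_2 order.
Valence configurations: S⁺ [Ne]3s²3p³, Ca⁺ [Ar]4s¹.
The numbers (kJ/mol): S 2252, Ca 1145, Na 4562.
Hence IE_2: Ca < S < Na.

Na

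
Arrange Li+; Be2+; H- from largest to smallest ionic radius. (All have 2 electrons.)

H-, Li+, Be2+

All of these have 2 electrons, so size is governed by nuclear charge alone: the more protons, the stronger the pull on the same electron cloud, and the smaller the ion.
Nuclear charges: Be2+ (Z=4), Li+ (Z=3), H- (Z=1).
Largest to smallest: H- > Li+ > Be2+.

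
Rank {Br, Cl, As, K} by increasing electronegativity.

K, As, Br, Cl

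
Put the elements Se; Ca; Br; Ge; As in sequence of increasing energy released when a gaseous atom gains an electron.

Ca is in period 4, group 2; Ge is in period 4, group 14; As is in period 4, group 15; Se is in period 4, group 16; Br is in period 4, group 17.
Adding an electron releases more energy for atoms nearer the top right (short of the noble gases).
All lie in period 4; the across-period trend (electron affinity increases left to right) applies, with the exception below.
Note the exception: Ge has a higher electron affinity than As, contrary to the simple trend — adding an electron to As's half-filled 4p³ is unfavourable, so Ge (4p²) has the more exothermic EA.
Approximate values (kJ/mol): Ca 2, Ge 119, As 78, Se 195, Br 325.
So from lowest to highest: Ca < As < Ge < Se < Br.

Ca < As < Ge < Se < Br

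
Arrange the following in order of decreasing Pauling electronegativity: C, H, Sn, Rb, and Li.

H is in period 1, group 1; Li is in period 2, group 1; C is in period 2, group 14; Rb is in period 5, group 1; Sn is in period 5, group 14.
Electronegativity increases across a period and decreases down a group, tracking effective nuclear charge and atomic size.
Neither a single period nor a single group — weigh both effects.
Li > Rb: they share group 1; the group trend gives Li the larger value.
Sn > Li: the two effects oppose for this pair; the across-period effect wins (1.96 vs 0.98).
H > Sn: period and group pull opposite ways; the down-group shift dominates (2.20 vs 1.96).
C > H: period and group pull opposite ways; the across-period shift dominates (2.55 vs 2.20).
Approximate values (Pauling): H 2.20, Li 0.98, C 2.55, Rb 0.82, Sn 1.96.
So from highest to lowest: C > H > Sn > Li > Rb.

C, H, Sn, Li, Rb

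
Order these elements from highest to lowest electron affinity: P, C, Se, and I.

I, Se, C, P

C is in period 2, group 14; P is in period 3, group 15; Se is in period 4, group 16; I is in period 5, group 17.
Adding an electron releases more energy for atoms nearer the top right (short of the noble gases).
A diagonal step moves right (one effect) and down (the opposite effect) at once.
C > P: period and group pull opposite ways; the down-group shift dominates (122 vs 72 kJ/mol).
Se > C: the two effects oppose for this pair; the across-period effect wins (195 vs 122 kJ/mol).
I > Se: the two effects oppose for this pair; the across-period effect wins (295 vs 195 kJ/mol).
Tabulated electron affinity (kJ/mol): C 122, P 72, Se 195, I 295.
So from highest to lowest: I > Se > C > P.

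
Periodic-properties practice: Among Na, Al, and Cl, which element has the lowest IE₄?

Cl

Consider each +3 ion: Na³⁺ is already 2 electrons into the core; Al³⁺ is the bare [Ne] core; Cl³⁺ still has 4 valence electrons.
Breaking into a closed-shell core is much more expensive than removing a leftover valence electron — Na and Al have the largest IE_4 here.
The numbers (kJ/mol): Na 9543, Al 11577, Cl 5159.
Putting it together, IE_4: Cl < Na < Al.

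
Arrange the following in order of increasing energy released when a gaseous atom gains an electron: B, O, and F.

B is in period 2, group 13; O is in period 2, group 16; F is in period 2, group 17.
Electron affinity generally becomes more exothermic across a period toward the halogens and less exothermic down a group.
All lie in period 2, so electron affinity increases left to right.
So from lowest to highest: B < O < F.

B < O < F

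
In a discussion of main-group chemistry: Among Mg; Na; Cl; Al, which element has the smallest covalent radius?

Cl

Na is in period 3, group 1; Mg is in period 3, group 2; Al is in period 3, group 13; Cl is in period 3, group 17.
Moving right in a period, electrons are added to the same shell under a stronger nuclear pull, so atoms get smaller; moving down, a new shell is opened and atoms get larger.
All lie in period 3, so atomic radius increases right to left.
The smallest covalent radius among these belongs to Cl.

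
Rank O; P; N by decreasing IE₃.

O > N > P

The third ionization energy removes an electron from the +2 ion. For each element: O²⁺ still has 4 valence electrons; P²⁺ still has 3 valence electrons; N²⁺ still has 3 valence electrons.
All are still removing valence electrons, so compare the +2 ions as you would atoms: IE_3 generally rises across a period (higher Z_eff) and falls down a group (larger shell), subject to the usual subshell exceptions.
Valence configurations: O²⁺ [He]2s²2p², P²⁺ [Ne]3s²3p¹, N²⁺ [He]2s²2p¹.
Tabulated IE_3 (kJ/mol): O 5300, P 2914, N 4578.
Overall IE_3 order: P < N < O.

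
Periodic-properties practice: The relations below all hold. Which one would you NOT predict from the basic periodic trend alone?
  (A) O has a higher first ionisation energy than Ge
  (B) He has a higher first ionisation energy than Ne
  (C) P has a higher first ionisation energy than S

(C)

The general trend: first ionisation energy increases across a period and decreases down a group.
(A) O (period 2, group 16) vs Ge (period 4, group 14): the stated order agrees with the simple trend.
(B) He (period 1, group 18) vs Ne (period 2, group 18): the stated order agrees with the simple trend.
(C) P (period 3, group 15) vs S (period 3, group 16): the stated order contradicts the simple trend.
The exception is (C): S (3p⁴) ionizes more easily than half-filled P (3p³) because the paired 3p electron in S is pushed out by e⁻–e⁻ repulsion.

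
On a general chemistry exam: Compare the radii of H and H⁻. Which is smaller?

H

Forming H⁻ adds 1 electron to H. More electron–electron repulsion in the same shell, with unchanged nuclear charge, lets the cloud expand.
An anion is larger than its parent atom: H⁻ > H.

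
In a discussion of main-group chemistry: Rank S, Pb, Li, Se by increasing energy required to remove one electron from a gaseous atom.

Li < Pb < Se < S

Li is in period 2, group 1; S is in period 3, group 16; Se is in period 4, group 16; Pb is in period 6, group 14.
Across a period the outer electron is held more tightly (higher IE₁); down a group it sits in a higher shell, more shielded, and comes off more easily.
These span different periods and groups, so the two trends combine.
Pb > Li: the two effects oppose for this pair; the across-period effect wins (716 vs 520 kJ/mol).
Se > Pb: both effects reinforce here, so Se is clearly the higher of the two.
S > Se: S sits above Se in group 16, so the down-group effect alone puts S higher.
For reference (kJ/mol): Li 520, S 1000, Se 941, Pb 716.
So from lowest to highest: Li < Pb < Se < S.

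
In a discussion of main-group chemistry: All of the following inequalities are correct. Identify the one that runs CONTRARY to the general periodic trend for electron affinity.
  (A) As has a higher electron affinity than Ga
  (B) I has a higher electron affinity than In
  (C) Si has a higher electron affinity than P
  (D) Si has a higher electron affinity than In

(C)

The general trend: electron affinity increases across a period and decreases down a group.
(A) As (period 4, group 15) vs Ga (period 4, group 13): the stated order agrees with the simple trend.
(B) I (period 5, group 17) vs In (period 5, group 13): the stated order agrees with the simple trend.
(C) Si (period 3, group 14) vs P (period 3, group 15): the stated order contradicts the simple trend.
(D) Si (period 3, group 14) vs In (period 5, group 13): the stated order agrees with the simple trend.
The exception is (C): adding an electron to P's half-filled 3p³ is unfavourable, so Si (3p²) has the more exothermic EA.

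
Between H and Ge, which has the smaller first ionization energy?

Ge

H is in period 1, group 1; Ge is in period 4, group 14.
Removing the outermost electron gets harder across a period and easier down a group.
Here both period and group differ, so the two effects have to be weighed against each other.
H > Ge: period and group pull opposite ways; the down-group shift dominates (1312 vs 762 kJ/mol).
For reference (kJ/mol): H 1312, Ge 762.
So Ge has the smaller first ionization energy (Ge < H).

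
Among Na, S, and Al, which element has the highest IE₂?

IE_2 is the cost of taking one more electron from the +1 cation: Na⁺ is the bare [Ne] core; S⁺ still has 5 valence electrons; Al⁺ still has 2 valence electrons.
Core electrons are held far more tightly than valence electrons, so Na tops the IE_2 order.
Valence configurations: S⁺ [Ne]3s²3p³, Al⁺ [Ne]3s².
The numbers (kJ/mol): Na 4562, S 2252, Al 1817.
Putting it together, IE_2: Al < S < Na.

Na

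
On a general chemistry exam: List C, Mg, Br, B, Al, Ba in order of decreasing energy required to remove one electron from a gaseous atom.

Br > C > B > Mg > Al > Ba

B is in period 2, group 13; C is in period 2, group 14; Mg is in period 3, group 2; Al is in period 3, group 13; Br is in period 4, group 17; Ba is in period 6, group 2.
Across a period the outer electron is held more tightly (higher IE₁); down a group it sits in a higher shell, more shielded, and comes off more easily.
Here both period and group differ, so the two effects have to be weighed against each other.
Al > Ba: both effects reinforce here, so Al is clearly the higher of the two.
Mg > Al: this pair runs against the simple trend — see the exception note.
B > Mg: both effects reinforce here, so B is clearly the higher of the two.
C > B: C lies to the right of B in period 2, so the across-period effect alone puts C higher.
Br > C: period and group pull opposite ways; the across-period shift dominates (1140 vs 1086 kJ/mol).
Note the exception: Mg has a higher first ionization energy than Al, contrary to the simple trend — Al's single 3p electron is easier to remove than one from Mg's filled 3s².
For reference (kJ/mol): B 801, C 1086, Mg 738, Al 578, Br 1140, Ba 503.
So from highest to lowest: Br > C > B > Mg > Al > Ba.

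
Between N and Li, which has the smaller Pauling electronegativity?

Li

Li is in period 2, group 1; N is in period 2, group 15.
EN rises left→right (higher Z_eff, smaller atoms) and falls top→bottom (larger, more shielded atoms).
All lie in period 2, so electronegativity increases left to right.
So Li has the smaller Pauling electronegativity (Li < N).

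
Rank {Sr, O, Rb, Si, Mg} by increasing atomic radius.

O is in period 2, group 16; Mg is in period 3, group 2; Si is in period 3, group 14; Rb is in period 5, group 1; Sr is in period 5, group 2.
Atomic radius shrinks across a period as nuclear charge pulls the same shell inward, and grows down a group as new shells are added.
Here both period and group differ, so the two effects have to be weighed against each other.
Si > O: relative to O, both the across-period and down-group shifts push Si's atomic radius up.
Mg > Si: both are in period 3; the period trend gives Mg the larger value.
Sr > Mg: they share group 2; the group trend gives Sr the larger value.
Rb > Sr: both are in period 5; the period trend gives Rb the larger value.
For reference (pm): O 63, Mg 139, Si 116, Rb 210, Sr 185.
So from smallest to largest: O < Si < Mg < Sr < Rb.

O < Si < Mg < Sr < Rb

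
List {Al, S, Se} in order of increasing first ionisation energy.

Removing the outermost electron gets harder across a period and easier down a group.
Here both period and group differ, so the two effects have to be weighed against each other.
Se > Al: the two effects oppose for this pair; the across-period effect wins (941 vs 578 kJ/mol).
S > Se: they share group 16; the group trend gives S the larger value.
Approximate values (kJ/mol): Al 578, S 1000, Se 941.
So from lowest to highest: Al < Se < S.

Al < Se < S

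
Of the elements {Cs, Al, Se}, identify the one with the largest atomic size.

Moving right in a period, electrons are added to the same shell under a stronger nuclear pull, so atoms get smaller; moving down, a new shell is opened and atoms get larger.
These span different periods and groups, so the two trends combine.
Al > Se: period and group pull opposite ways; the across-period shift dominates (126 vs 116 pm).
Cs > Al: relative to Al, both the across-period and down-group shifts push Cs's atomic radius up.
For reference (pm): Al 126, Se 116, Cs 232.
The largest atomic size among these belongs to Cs.

Cs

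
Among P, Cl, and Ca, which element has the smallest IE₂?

Ca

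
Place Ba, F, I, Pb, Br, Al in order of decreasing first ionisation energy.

F, Br, I, Pb, Al, Ba

F is in period 2, group 17; Al is in period 3, group 13; Br is in period 4, group 17; I is in period 5, group 17; Ba is in period 6, group 2; Pb is in period 6, group 14.
Across a period the outer electron is held more tightly (higher IE₁); down a group it sits in a higher shell, more shielded, and comes off more easily.
Neither a single period nor a single group — weigh both effects.
Al > Ba: relative to Ba, both the across-period and down-group shifts push Al's first ionization energy up.
Pb > Al: period and group pull opposite ways; the across-period shift dominates (716 vs 578 kJ/mol).
I > Pb: both effects reinforce here, so I is clearly the higher of the two.
Br > I: Br sits above I in group 17, so the down-group effect alone puts Br higher.
F > Br: they share group 17; the group trend gives F the larger value.
Approximate values (kJ/mol): F 1681, Al 578, Br 1140, I 1008, Ba 503, Pb 716.
So from highest to lowest: F > Br > I > Pb > Al > Ba.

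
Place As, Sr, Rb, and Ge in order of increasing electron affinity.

Sr < Rb < As < Ge

Ge is in period 4, group 14; As is in period 4, group 15; Rb is in period 5, group 1; Sr is in period 5, group 2.
Electron affinity generally becomes more exothermic across a period toward the halogens and less exothermic down a group.
Here both period and group differ, so the two effects have to be weighed against each other.
Rb > Sr: this pair runs against the simple trend — see the exception note.
As > Rb: both effects reinforce here, so As is clearly the higher of the two.
Ge > As: this pair runs against the simple trend — see the exception note.
Note the exception: Rb has a higher electron affinity than Sr, contrary to the simple trend — adding an electron to Sr (ns²) has to open a new, higher-energy np subshell, which is unfavourable.
Note the exception: Ge has a higher electron affinity than As, contrary to the simple trend — adding an electron to As's half-filled 4p³ is unfavourable, so Ge (4p²) has the more exothermic EA.
Tabulated electron affinity (kJ/mol): Ge 119, As 78, Rb 47, Sr 5.
So from lowest to highest: Sr < Rb < As < Ge.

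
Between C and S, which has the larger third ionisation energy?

C

IE_3 is the cost of taking one more electron from the +2 cation: C²⁺ still has 2 valence electrons; S²⁺ still has 4 valence electrons.
All are still removing valence electrons, so compare the +2 ions as you would atoms: IE_3 generally rises across a period (higher Z_eff) and falls down a group (larger shell), subject to the usual subshell exceptions.
Valence configurations: C²⁺ [He]2s², S²⁺ [Ne]3s²3p².
The numbers (kJ/mol): C 4620, S 3357.
Putting it together, IE_3: S < C.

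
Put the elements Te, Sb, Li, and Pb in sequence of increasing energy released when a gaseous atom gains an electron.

Pb, Li, Sb, Te

Li is in period 2, group 1; Sb is in period 5, group 15; Te is in period 5, group 16; Pb is in period 6, group 14.
Electron affinity generally becomes more exothermic across a period toward the halogens and less exothermic down a group.
Here both period and group differ, so the two effects have to be weighed against each other.
Li > Pb: the two effects oppose for this pair; the down-group effect wins (60 vs 35 kJ/mol).
Sb > Li: period and group pull opposite ways; the across-period shift dominates (103 vs 60 kJ/mol).
Te > Sb: both are in period 5; the period trend gives Te the larger value.
Approximate values (kJ/mol): Li 60, Sb 103, Te 190, Pb 35.
So from lowest to highest: Pb < Li < Sb < Te.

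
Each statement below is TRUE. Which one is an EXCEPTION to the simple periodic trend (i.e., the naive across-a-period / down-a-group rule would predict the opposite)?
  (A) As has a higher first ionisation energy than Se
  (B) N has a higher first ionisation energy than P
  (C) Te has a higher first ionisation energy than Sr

(A)

The general trend: first ionisation energy increases across a period and decreases down a group.
(A) As (period 4, group 15) vs Se (period 4, group 16): the stated order contradicts the simple trend.
(B) N (period 2, group 15) vs P (period 3, group 15): the stated order agrees with the simple trend.
(C) Te (period 5, group 16) vs Sr (period 5, group 2): the stated order agrees with the simple trend.
The exception is (A): Se (4p⁴) ionizes more easily than half-filled As (4p³).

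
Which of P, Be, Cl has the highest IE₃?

The third ionization energy removes an electron from the +2 ion. For each element: P²⁺ still has 3 valence electrons; Be²⁺ is the bare [He] core; Cl²⁺ still has 5 valence electrons.
Breaking into a closed-shell core is much more expensive than removing a leftover valence electron — Be has the largest IE_3 here.
Valence configurations: P²⁺ [Ne]3s²3p¹, Cl²⁺ [Ne]3s²3p³.
The numbers (kJ/mol): P 2914, Be 14849, Cl 3822.
So the third ionization energies run P < Cl < Be.

Be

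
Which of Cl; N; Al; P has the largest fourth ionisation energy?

Consider each +3 ion: Cl³⁺ still has 4 valence electrons; N³⁺ still has 2 valence electrons; Al³⁺ is the bare [Ne] core; P³⁺ still has 2 valence electrons.
Pulling an electron out of a noble-gas core costs far more than removing a remaining valence electron, so Al sits at the high end of IE_4.
Valence configurations: Cl³⁺ [Ne]3s²3p², N³⁺ [He]2s², P³⁺ [Ne]3s².
Approximate IE_4 values (kJ/mol): Cl 5159, N 7475, Al 11577, P 4964.
Putting it together, IE_4: P < Cl < N < Al.

Al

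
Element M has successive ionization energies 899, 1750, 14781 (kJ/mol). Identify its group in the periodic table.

Look for the largest jump between consecutive ionization energies: IE3/IE2 ≈ 8.4, far larger than any earlier ratio.
That jump marks the point where a core electron is being removed. So the atom has 2 valence electrons.
A main-group element with 2 valence electrons is in group 2.

Group 2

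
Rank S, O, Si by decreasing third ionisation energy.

O > S > Si

The third ionization energy removes an electron from the +2 ion. For each element: S²⁺ still has 4 valence electrons; O²⁺ still has 4 valence electrons; Si²⁺ still has 2 valence electrons.
All are still removing valence electrons, so compare the +2 ions as you would atoms: IE_3 generally rises across a period (higher Z_eff) and falls down a group (larger shell), subject to the usual subshell exceptions.
Valence configurations: S²⁺ [Ne]3s²3p², O²⁺ [He]2s²2p², Si²⁺ [Ne]3s².
The numbers (kJ/mol): S 3357, O 5300, Si 3232.
Overall IE_3 order: Si < S < O.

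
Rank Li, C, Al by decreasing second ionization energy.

Li > C > Al

Consider each +1 ion: Li⁺ is the bare [He] core; C⁺ still has 3 valence electrons; Al⁺ still has 2 valence electrons.
Pulling an electron out of a noble-gas core costs far more than removing a remaining valence electron, so Li sits at the high end of IE_2.
Valence configurations: C⁺ [He]2s²2p¹, Al⁺ [Ne]3s².
The numbers (kJ/mol): Li 7298, C 2353, Al 1817.
Hence IE_2: Al < C < Li.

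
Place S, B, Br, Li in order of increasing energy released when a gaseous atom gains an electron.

B, Li, S, Br

Li is in period 2, group 1; B is in period 2, group 13; S is in period 3, group 16; Br is in period 4, group 17.
Electron affinity generally becomes more exothermic across a period toward the halogens and less exothermic down a group.
These span different periods and groups, so the two trends combine.
Li > B: this pair runs against the simple trend — see the exception note.
S > Li: the two effects oppose for this pair; the across-period effect wins (200 vs 60 kJ/mol).
Br > S: period and group pull opposite ways; the across-period shift dominates (325 vs 200 kJ/mol).
Note the exception: Li has a higher electron affinity than B, contrary to the simple trend — B's ns²np¹ configuration gives only a small electron affinity — the sparsely filled np subshell binds an added electron weakly.
Approximate values (kJ/mol): Li 60, B 27, S 200, Br 325.
So from lowest to highest: B < Li < S < Br.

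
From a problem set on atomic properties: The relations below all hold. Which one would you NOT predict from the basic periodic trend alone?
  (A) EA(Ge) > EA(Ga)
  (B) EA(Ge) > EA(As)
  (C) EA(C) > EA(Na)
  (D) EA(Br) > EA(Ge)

The general trend: electron affinity increases across a period and decreases down a group.
(A) Ge (period 4, group 14) vs Ga (period 4, group 13): the stated order agrees with the simple trend.
(B) Ge (period 4, group 14) vs As (period 4, group 15): the stated order contradicts the simple trend.
(C) C (period 2, group 14) vs Na (period 3, group 1): the stated order agrees with the simple trend.
(D) Br (period 4, group 17) vs Ge (period 4, group 14): the stated order agrees with the simple trend.
The exception is (B): adding an electron to As's half-filled 4p³ is unfavourable, so Ge (4p²) has the more exothermic EA.

(B)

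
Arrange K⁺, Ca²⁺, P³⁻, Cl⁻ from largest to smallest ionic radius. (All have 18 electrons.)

P³⁻, Cl⁻, K⁺, Ca²⁺

All of these have 18 electrons, so size is governed by nuclear charge alone: the more protons, the stronger the pull on the same electron cloud, and the smaller the ion.
Nuclear charges: Ca²⁺ (Z=20), K⁺ (Z=19), Cl⁻ (Z=17), P³⁻ (Z=15).
Largest to smallest: P³⁻ > Cl⁻ > K⁺ > Ca²⁺.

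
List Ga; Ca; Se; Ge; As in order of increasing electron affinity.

Ca is in period 4, group 2; Ga is in period 4, group 13; Ge is in period 4, group 14; As is in period 4, group 15; Se is in period 4, group 16.
Electron affinity generally becomes more exothermic across a period toward the halogens and less exothermic down a group.
All lie in period 4; the across-period trend (electron affinity increases left to right) applies, with the exception below.
Note the exception: Ge has a higher electron affinity than As, contrary to the simple trend — adding an electron to As's half-filled 4p³ is unfavourable, so Ge (4p²) has the more exothermic EA.
Approximate values (kJ/mol): Ca 2, Ga 29, Ge 119, As 78, Se 195.
So from lowest to highest: Ca < Ga < As < Ge < Se.

Ca < Ga < As < Ge < Se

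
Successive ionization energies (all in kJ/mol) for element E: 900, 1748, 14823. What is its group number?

Group 2

Look for the largest jump between consecutive ionization energies: IE3/IE2 ≈ 8.5, far larger than any earlier ratio.
That jump marks the point where a core electron is being removed. So the atom has 2 valence electrons.
A main-group element with 2 valence electrons is in group 2.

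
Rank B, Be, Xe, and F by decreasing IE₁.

F > Xe > Be > B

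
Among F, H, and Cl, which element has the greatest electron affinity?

Cl

H is in period 1, group 1; F is in period 2, group 17; Cl is in period 3, group 17.
EA tends to increase across a period and decrease down a group, though the pattern is less regular than for IE or radius.
Here both period and group differ, so the two effects have to be weighed against each other.
F > H: the two effects oppose for this pair; the across-period effect wins (328 vs 73 kJ/mol).
Cl > F: this pair runs against the simple trend — see the exception note.
Note the exception: Cl has a higher electron affinity than F, contrary to the simple trend — F's small 2p subshell makes the incoming electron feel strong e⁻–e⁻ repulsion, so Cl actually releases more energy on gaining an electron.
For reference (kJ/mol): H 73, F 328, Cl 349.
The greatest electron affinity among these belongs to Cl.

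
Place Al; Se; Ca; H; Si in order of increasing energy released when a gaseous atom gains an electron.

Ca < Al < H < Si < Se

H is in period 1, group 1; Al is in period 3, group 13; Si is in period 3, group 14; Ca is in period 4, group 2; Se is in period 4, group 16.
EA tends to increase across a period and decrease down a group, though the pattern is less regular than for IE or radius.
Here both period and group differ, so the two effects have to be weighed against each other.
Al > Ca: relative to Ca, both the across-period and down-group shifts push Al's electron affinity up.
H > Al: period and group pull opposite ways; the down-group shift dominates (73 vs 42 kJ/mol).
Si > H: the two effects oppose for this pair; the across-period effect wins (134 vs 73 kJ/mol).
Se > Si: the two effects oppose for this pair; the across-period effect wins (195 vs 134 kJ/mol).
Approximate values (kJ/mol): H 73, Al 42, Si 134, Ca 2, Se 195.
So from lowest to highest: Ca < Al < H < Si < Se.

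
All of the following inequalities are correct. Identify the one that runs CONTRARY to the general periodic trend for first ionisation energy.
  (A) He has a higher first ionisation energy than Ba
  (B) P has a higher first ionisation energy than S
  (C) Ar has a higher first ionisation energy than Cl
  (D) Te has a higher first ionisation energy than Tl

(B)

The general trend: first ionisation energy increases across a period and decreases down a group.
(A) He (period 1, group 18) vs Ba (period 6, group 2): the stated order agrees with the simple trend.
(B) P (period 3, group 15) vs S (period 3, group 16): the stated order contradicts the simple trend.
(C) Ar (period 3, group 18) vs Cl (period 3, group 17): the stated order agrees with the simple trend.
(D) Te (period 5, group 16) vs Tl (period 6, group 13): the stated order agrees with the simple trend.
The exception is (B): S (3p⁴) ionizes more easily than half-filled P (3p³) because the paired 3p electron in S is pushed out by e⁻–e⁻ repulsion.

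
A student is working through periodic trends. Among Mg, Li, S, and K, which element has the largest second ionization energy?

IE_2 is the cost of taking one more electron from the +1 cation: Mg⁺ still has 1 valence electron; Li⁺ is the bare [He] core; S⁺ still has 5 valence electrons; K⁺ is the bare [Ar] core.
Core electrons are held far more tightly than valence electrons, so K and Li top the IE_2 order.
Valence configurations: Mg⁺ [Ne]3s¹, S⁺ [Ne]3s²3p³.
The numbers (kJ/mol): Mg 1451, Li 7298, S 2252, K 3052.
Putting it together, IE_2: Mg < S < K < Li.

Li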